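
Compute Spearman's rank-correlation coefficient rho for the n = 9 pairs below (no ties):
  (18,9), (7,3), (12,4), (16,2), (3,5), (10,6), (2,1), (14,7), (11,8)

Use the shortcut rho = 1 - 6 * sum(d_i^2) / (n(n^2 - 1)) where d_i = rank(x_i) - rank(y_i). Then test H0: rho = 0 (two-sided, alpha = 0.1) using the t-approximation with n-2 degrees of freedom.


Step 1: Rank x and y separately (midranks; no ties here).
rank(x): 18->9, 7->3, 12->6, 16->8, 3->2, 10->4, 2->1, 14->7, 11->5
rank(y): 9->9, 3->3, 4->4, 2->2, 5->5, 6->6, 1->1, 7->7, 8->8
Step 2: d_i = R_x(i) - R_y(i); compute d_i^2.
  (9-9)^2=0, (3-3)^2=0, (6-4)^2=4, (8-2)^2=36, (2-5)^2=9, (4-6)^2=4, (1-1)^2=0, (7-7)^2=0, (5-8)^2=9
sum(d^2) = 62.
Step 3: rho = 1 - 6*62 / (9*(9^2 - 1)) = 1 - 372/720 = 0.483333.
Step 4: Under H0, t = rho * sqrt((n-2)/(1-rho^2)) = 1.4607 ~ t(7).
Step 5: Two-sided p-value from the t-distribution with 7 df = 0.187470.
Step 6: alpha = 0.1. fail to reject H0.

rho = 0.4833, p = 0.187470, fail to reject H0 at alpha = 0.1.


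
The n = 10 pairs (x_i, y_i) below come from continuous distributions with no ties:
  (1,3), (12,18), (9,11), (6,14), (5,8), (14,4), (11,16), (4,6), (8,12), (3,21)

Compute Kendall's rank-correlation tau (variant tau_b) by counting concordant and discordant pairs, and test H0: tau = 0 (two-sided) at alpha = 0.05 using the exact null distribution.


Step 1: Enumerate the 45 unordered pairs (i,j) with i<j and classify each by sign(x_j-x_i) * sign(y_j-y_i).
  (1,2):dx=+11,dy=+15->C; (1,3):dx=+8,dy=+8->C; (1,4):dx=+5,dy=+11->C; (1,5):dx=+4,dy=+5->C
  (1,6):dx=+13,dy=+1->C; (1,7):dx=+10,dy=+13->C; (1,8):dx=+3,dy=+3->C; (1,9):dx=+7,dy=+9->C
  (1,10):dx=+2,dy=+18->C; (2,3):dx=-3,dy=-7->C; (2,4):dx=-6,dy=-4->C; (2,5):dx=-7,dy=-10->C
  (2,6):dx=+2,dy=-14->D; (2,7):dx=-1,dy=-2->C; (2,8):dx=-8,dy=-12->C; (2,9):dx=-4,dy=-6->C
  (2,10):dx=-9,dy=+3->D; (3,4):dx=-3,dy=+3->D; (3,5):dx=-4,dy=-3->C; (3,6):dx=+5,dy=-7->D
  (3,7):dx=+2,dy=+5->C; (3,8):dx=-5,dy=-5->C; (3,9):dx=-1,dy=+1->D; (3,10):dx=-6,dy=+10->D
  (4,5):dx=-1,dy=-6->C; (4,6):dx=+8,dy=-10->D; (4,7):dx=+5,dy=+2->C; (4,8):dx=-2,dy=-8->C
  (4,9):dx=+2,dy=-2->D; (4,10):dx=-3,dy=+7->D; (5,6):dx=+9,dy=-4->D; (5,7):dx=+6,dy=+8->C
  (5,8):dx=-1,dy=-2->C; (5,9):dx=+3,dy=+4->C; (5,10):dx=-2,dy=+13->D; (6,7):dx=-3,dy=+12->D
  (6,8):dx=-10,dy=+2->D; (6,9):dx=-6,dy=+8->D; (6,10):dx=-11,dy=+17->D; (7,8):dx=-7,dy=-10->C
  (7,9):dx=-3,dy=-4->C; (7,10):dx=-8,dy=+5->D; (8,9):dx=+4,dy=+6->C; (8,10):dx=-1,dy=+15->D
  (9,10):dx=-5,dy=+9->D
Step 2: C = 27, D = 18, total pairs = 45.
Step 3: tau = (C - D)/(n(n-1)/2) = (27 - 18)/45 = 0.200000.
Step 4: Exact two-sided p-value (enumerate n! = 3628800 permutations of y under H0): p = 0.484313.
Step 5: alpha = 0.05. fail to reject H0.

tau_b = 0.2000 (C=27, D=18), p = 0.484313, fail to reject H0.


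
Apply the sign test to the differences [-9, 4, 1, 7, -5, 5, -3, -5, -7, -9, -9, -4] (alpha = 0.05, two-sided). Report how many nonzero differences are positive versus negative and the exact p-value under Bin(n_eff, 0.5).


Step 1: Discard zero differences. Original n = 12; n_eff = number of nonzero differences = 12.
Nonzero differences (with sign): -9, +4, +1, +7, -5, +5, -3, -5, -7, -9, -9, -4
Step 2: Count signs: positive = 4, negative = 8.
Step 3: Under H0: P(positive) = 0.5, so the number of positives S ~ Bin(12, 0.5).
Step 4: Two-sided exact p-value = sum of Bin(12,0.5) probabilities at or below the observed probability = 0.387695.
Step 5: alpha = 0.05. fail to reject H0.

n_eff = 12, pos = 4, neg = 8, p = 0.387695, fail to reject H0.


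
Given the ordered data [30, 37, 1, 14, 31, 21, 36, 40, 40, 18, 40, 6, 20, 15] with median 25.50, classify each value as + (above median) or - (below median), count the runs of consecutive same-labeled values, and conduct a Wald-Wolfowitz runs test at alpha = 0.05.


Step 1: Compute median = 25.50; label A = above, B = below.
Labels in order: AABBABAAABABBB  (n_A = 7, n_B = 7)
Step 2: Count runs R = 8.
Step 3: Under H0 (random ordering), E[R] = 2*n_A*n_B/(n_A+n_B) + 1 = 2*7*7/14 + 1 = 8.0000.
        Var[R] = 2*n_A*n_B*(2*n_A*n_B - n_A - n_B) / ((n_A+n_B)^2 * (n_A+n_B-1)) = 8232/2548 = 3.2308.
        SD[R] = 1.7974.
Step 4: R = E[R], so z = 0 with no continuity correction.
Step 5: Two-sided p-value via normal approximation = 2*(1 - Phi(|z|)) = 1.000000.
Step 6: alpha = 0.05. fail to reject H0.

R = 8, z = 0.0000, p = 1.000000, fail to reject H0.


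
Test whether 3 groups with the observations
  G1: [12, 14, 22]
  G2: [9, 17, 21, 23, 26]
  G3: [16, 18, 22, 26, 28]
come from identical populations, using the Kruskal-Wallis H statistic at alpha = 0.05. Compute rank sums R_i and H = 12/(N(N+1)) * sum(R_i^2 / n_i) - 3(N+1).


Step 1: Combine all N = 13 observations and assign midranks.
sorted (value, group, rank): (9,G2,1), (12,G1,2), (14,G1,3), (16,G3,4), (17,G2,5), (18,G3,6), (21,G2,7), (22,G1,8.5), (22,G3,8.5), (23,G2,10), (26,G2,11.5), (26,G3,11.5), (28,G3,13)
Step 2: Sum ranks within each group.
R_1 = 13.5 (n_1 = 3)
R_2 = 34.5 (n_2 = 5)
R_3 = 43 (n_3 = 5)
Step 3: H = 12/(N(N+1)) * sum(R_i^2/n_i) - 3(N+1)
     = 12/(13*14) * (13.5^2/3 + 34.5^2/5 + 43^2/5) - 3*14
     = 0.065934 * 668.6 - 42
     = 2.083516.
Step 4: Ties present; correction factor C = 1 - 12/(13^3 - 13) = 0.994505. Corrected H = 2.083516 / 0.994505 = 2.095028.
Step 5: Under H0, H ~ chi^2(2); p-value = 0.350809.
Step 6: alpha = 0.05. fail to reject H0.

H = 2.0950, df = 2, p = 0.350809, fail to reject H0.


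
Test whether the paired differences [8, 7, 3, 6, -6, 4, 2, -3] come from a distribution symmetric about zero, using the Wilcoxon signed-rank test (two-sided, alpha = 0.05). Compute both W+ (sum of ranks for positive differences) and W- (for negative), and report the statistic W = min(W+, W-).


Step 1: Drop any zero differences (none here) and take |d_i|.
|d| = [8, 7, 3, 6, 6, 4, 2, 3]
Step 2: Midrank |d_i| (ties get averaged ranks).
ranks: |8|->8, |7|->7, |3|->2.5, |6|->5.5, |6|->5.5, |4|->4, |2|->1, |3|->2.5
Step 3: Attach original signs; sum ranks with positive sign and with negative sign.
W+ = 8 + 7 + 2.5 + 5.5 + 4 + 1 = 28
W- = 5.5 + 2.5 = 8
(Check: W+ + W- = 36 should equal n(n+1)/2 = 36.)
Step 4: Test statistic W = min(W+, W-) = 8.
Step 5: Ties in |d|, so use the tie-corrected normal approximation.
        E[W] = n(n+1)/4 = 8*9/4 = 18.
        Tie groups: |d|=3 (t=2), |d|=6 (t=2); sum(t^3 - t) = 12.
        Var[W] = n(n+1)(2n+1)/24 - sum(t^3-t)/48 = 1224/24 - 12/48 = 50.75.
        z = (W - E[W]) / sqrt(Var[W]) = (8 - 18) / 7.1239 = -1.4037.
        Two-sided p = 2*Phi(z) = 0.160401.
Step 6: alpha = 0.05. fail to reject H0.

W+ = 28, W- = 8, W = min = 8, p = 0.160401, fail to reject H0.


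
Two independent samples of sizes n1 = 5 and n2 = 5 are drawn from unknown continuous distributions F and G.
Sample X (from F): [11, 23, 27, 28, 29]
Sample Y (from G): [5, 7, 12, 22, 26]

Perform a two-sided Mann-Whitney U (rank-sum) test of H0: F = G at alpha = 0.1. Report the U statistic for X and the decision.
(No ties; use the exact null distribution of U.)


Step 1: Combine and sort all 10 observations; assign midranks.
sorted (value, group): (5,Y), (7,Y), (11,X), (12,Y), (22,Y), (23,X), (26,Y), (27,X), (28,X), (29,X)
ranks: 5->1, 7->2, 11->3, 12->4, 22->5, 23->6, 26->7, 27->8, 28->9, 29->10
Step 2: Rank sum for X: R1 = 3 + 6 + 8 + 9 + 10 = 36.
Step 3: U_X = R1 - n1(n1+1)/2 = 36 - 5*6/2 = 36 - 15 = 21.
       U_Y = n1*n2 - U_X = 25 - 21 = 4.
Step 4: No ties, so the exact null distribution of U (based on enumerating the C(10,5) = 252 equally likely rank assignments) gives the two-sided p-value.
Step 5: p-value = 0.095238; compare to alpha = 0.1. reject H0.

U_X = 21, p = 0.095238, reject H0 at alpha = 0.1.


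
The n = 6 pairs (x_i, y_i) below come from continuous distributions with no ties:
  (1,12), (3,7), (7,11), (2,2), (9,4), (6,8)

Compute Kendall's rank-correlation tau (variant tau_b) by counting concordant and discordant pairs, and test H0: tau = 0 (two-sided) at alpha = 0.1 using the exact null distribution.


Step 1: Enumerate the 15 unordered pairs (i,j) with i<j and classify each by sign(x_j-x_i) * sign(y_j-y_i).
  (1,2):dx=+2,dy=-5->D; (1,3):dx=+6,dy=-1->D; (1,4):dx=+1,dy=-10->D; (1,5):dx=+8,dy=-8->D
  (1,6):dx=+5,dy=-4->D; (2,3):dx=+4,dy=+4->C; (2,4):dx=-1,dy=-5->C; (2,5):dx=+6,dy=-3->D
  (2,6):dx=+3,dy=+1->C; (3,4):dx=-5,dy=-9->C; (3,5):dx=+2,dy=-7->D; (3,6):dx=-1,dy=-3->C
  (4,5):dx=+7,dy=+2->C; (4,6):dx=+4,dy=+6->C; (5,6):dx=-3,dy=+4->D
Step 2: C = 7, D = 8, total pairs = 15.
Step 3: tau = (C - D)/(n(n-1)/2) = (7 - 8)/15 = -0.066667.
Step 4: Exact two-sided p-value (enumerate n! = 720 permutations of y under H0): p = 1.000000.
Step 5: alpha = 0.1. fail to reject H0.

tau_b = -0.0667 (C=7, D=8), p = 1.000000, fail to reject H0.


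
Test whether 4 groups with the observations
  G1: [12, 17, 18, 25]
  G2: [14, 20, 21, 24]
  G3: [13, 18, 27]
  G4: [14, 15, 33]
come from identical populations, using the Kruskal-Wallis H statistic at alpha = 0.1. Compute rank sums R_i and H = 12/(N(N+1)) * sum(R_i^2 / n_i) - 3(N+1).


Step 1: Combine all N = 14 observations and assign midranks.
sorted (value, group, rank): (12,G1,1), (13,G3,2), (14,G2,3.5), (14,G4,3.5), (15,G4,5), (17,G1,6), (18,G1,7.5), (18,G3,7.5), (20,G2,9), (21,G2,10), (24,G2,11), (25,G1,12), (27,G3,13), (33,G4,14)
Step 2: Sum ranks within each group.
R_1 = 26.5 (n_1 = 4)
R_2 = 33.5 (n_2 = 4)
R_3 = 22.5 (n_3 = 3)
R_4 = 22.5 (n_4 = 3)
Step 3: H = 12/(N(N+1)) * sum(R_i^2/n_i) - 3(N+1)
     = 12/(14*15) * (26.5^2/4 + 33.5^2/4 + 22.5^2/3 + 22.5^2/3) - 3*15
     = 0.057143 * 793.625 - 45
     = 0.350000.
Step 4: Ties present; correction factor C = 1 - 12/(14^3 - 14) = 0.995604. Corrected H = 0.350000 / 0.995604 = 0.351545.
Step 5: Under H0, H ~ chi^2(3); p-value = 0.950060.
Step 6: alpha = 0.1. fail to reject H0.

H = 0.3515, df = 3, p = 0.950060, fail to reject H0.


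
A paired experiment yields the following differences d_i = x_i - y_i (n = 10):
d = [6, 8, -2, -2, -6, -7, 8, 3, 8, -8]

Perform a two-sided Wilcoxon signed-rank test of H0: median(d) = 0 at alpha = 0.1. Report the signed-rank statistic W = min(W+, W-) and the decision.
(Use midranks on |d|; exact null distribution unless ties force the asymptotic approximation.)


Step 1: Drop any zero differences (none here) and take |d_i|.
|d| = [6, 8, 2, 2, 6, 7, 8, 3, 8, 8]
Step 2: Midrank |d_i| (ties get averaged ranks).
ranks: |6|->4.5, |8|->8.5, |2|->1.5, |2|->1.5, |6|->4.5, |7|->6, |8|->8.5, |3|->3, |8|->8.5, |8|->8.5
Step 3: Attach original signs; sum ranks with positive sign and with negative sign.
W+ = 4.5 + 8.5 + 8.5 + 3 + 8.5 = 33
W- = 1.5 + 1.5 + 4.5 + 6 + 8.5 = 22
(Check: W+ + W- = 55 should equal n(n+1)/2 = 55.)
Step 4: Test statistic W = min(W+, W-) = 22.
Step 5: Ties in |d|, so use the tie-corrected normal approximation.
        E[W] = n(n+1)/4 = 10*11/4 = 27.5.
        Tie groups: |d|=2 (t=2), |d|=6 (t=2), |d|=8 (t=4); sum(t^3 - t) = 72.
        Var[W] = n(n+1)(2n+1)/24 - sum(t^3-t)/48 = 2310/24 - 72/48 = 94.75.
        z = (W - E[W]) / sqrt(Var[W]) = (22 - 27.5) / 9.7340 = -0.5650.
        Two-sided p = 2*Phi(z) = 0.572052.
Step 6: alpha = 0.1. fail to reject H0.

W+ = 33, W- = 22, W = min = 22, p = 0.572052, fail to reject H0.


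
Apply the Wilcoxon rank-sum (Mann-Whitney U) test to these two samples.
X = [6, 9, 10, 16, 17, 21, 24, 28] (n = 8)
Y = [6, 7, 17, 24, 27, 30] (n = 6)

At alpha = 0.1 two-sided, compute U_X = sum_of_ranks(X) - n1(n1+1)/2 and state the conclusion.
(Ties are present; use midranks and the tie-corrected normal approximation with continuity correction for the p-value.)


Step 1: Combine and sort all 14 observations; assign midranks.
sorted (value, group): (6,X), (6,Y), (7,Y), (9,X), (10,X), (16,X), (17,X), (17,Y), (21,X), (24,X), (24,Y), (27,Y), (28,X), (30,Y)
ranks: 6->1.5, 6->1.5, 7->3, 9->4, 10->5, 16->6, 17->7.5, 17->7.5, 21->9, 24->10.5, 24->10.5, 27->12, 28->13, 30->14
Step 2: Rank sum for X: R1 = 1.5 + 4 + 5 + 6 + 7.5 + 9 + 10.5 + 13 = 56.5.
Step 3: U_X = R1 - n1(n1+1)/2 = 56.5 - 8*9/2 = 56.5 - 36 = 20.5.
       U_Y = n1*n2 - U_X = 48 - 20.5 = 27.5.
Step 4: Ties are present, so use the tie-corrected normal approximation (with continuity correction) for the p-value.
Step 5: p-value = 0.697586; compare to alpha = 0.1. fail to reject H0.

U_X = 20.5, p = 0.697586, fail to reject H0 at alpha = 0.1.


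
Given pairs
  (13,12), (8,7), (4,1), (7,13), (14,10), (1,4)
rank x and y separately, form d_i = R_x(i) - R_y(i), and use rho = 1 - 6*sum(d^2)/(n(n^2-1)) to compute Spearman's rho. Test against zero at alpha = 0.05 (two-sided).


Step 1: Rank x and y separately (midranks; no ties here).
rank(x): 13->5, 8->4, 4->2, 7->3, 14->6, 1->1
rank(y): 12->5, 7->3, 1->1, 13->6, 10->4, 4->2
Step 2: d_i = R_x(i) - R_y(i); compute d_i^2.
  (5-5)^2=0, (4-3)^2=1, (2-1)^2=1, (3-6)^2=9, (6-4)^2=4, (1-2)^2=1
sum(d^2) = 16.
Step 3: rho = 1 - 6*16 / (6*(6^2 - 1)) = 1 - 96/210 = 0.542857.
Step 4: Under H0, t = rho * sqrt((n-2)/(1-rho^2)) = 1.2928 ~ t(4).
Step 5: Two-sided p-value from the t-distribution with 4 df = 0.265703.
Step 6: alpha = 0.05. fail to reject H0.

rho = 0.5429, p = 0.265703, fail to reject H0 at alpha = 0.05.


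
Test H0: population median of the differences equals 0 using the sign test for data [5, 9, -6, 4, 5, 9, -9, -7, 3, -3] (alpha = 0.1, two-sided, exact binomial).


Step 1: Discard zero differences. Original n = 10; n_eff = number of nonzero differences = 10.
Nonzero differences (with sign): +5, +9, -6, +4, +5, +9, -9, -7, +3, -3
Step 2: Count signs: positive = 6, negative = 4.
Step 3: Under H0: P(positive) = 0.5, so the number of positives S ~ Bin(10, 0.5).
Step 4: Two-sided exact p-value = sum of Bin(10,0.5) probabilities at or below the observed probability = 0.753906.
Step 5: alpha = 0.1. fail to reject H0.

n_eff = 10, pos = 6, neg = 4, p = 0.753906, fail to reject H0.


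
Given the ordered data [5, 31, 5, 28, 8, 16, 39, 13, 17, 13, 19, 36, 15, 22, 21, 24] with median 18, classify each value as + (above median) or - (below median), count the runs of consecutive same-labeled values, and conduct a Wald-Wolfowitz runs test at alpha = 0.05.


Step 1: Compute median = 18; label A = above, B = below.
Labels in order: BABABBABBBAABAAA  (n_A = 8, n_B = 8)
Step 2: Count runs R = 10.
Step 3: Under H0 (random ordering), E[R] = 2*n_A*n_B/(n_A+n_B) + 1 = 2*8*8/16 + 1 = 9.0000.
        Var[R] = 2*n_A*n_B*(2*n_A*n_B - n_A - n_B) / ((n_A+n_B)^2 * (n_A+n_B-1)) = 14336/3840 = 3.7333.
        SD[R] = 1.9322.
Step 4: Continuity-corrected z = (R - 0.5 - E[R]) / SD[R] = (10 - 0.5 - 9.0000) / 1.9322 = 0.2588.
Step 5: Two-sided p-value via normal approximation = 2*(1 - Phi(|z|)) = 0.795809.
Step 6: alpha = 0.05. fail to reject H0.

R = 10, z = 0.2588, p = 0.795809, fail to reject H0.


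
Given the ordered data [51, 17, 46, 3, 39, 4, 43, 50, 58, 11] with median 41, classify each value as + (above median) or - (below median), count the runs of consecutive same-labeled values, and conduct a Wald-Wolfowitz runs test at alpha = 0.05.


Step 1: Compute median = 41; label A = above, B = below.
Labels in order: ABABBBAAAB  (n_A = 5, n_B = 5)
Step 2: Count runs R = 6.
Step 3: Under H0 (random ordering), E[R] = 2*n_A*n_B/(n_A+n_B) + 1 = 2*5*5/10 + 1 = 6.0000.
        Var[R] = 2*n_A*n_B*(2*n_A*n_B - n_A - n_B) / ((n_A+n_B)^2 * (n_A+n_B-1)) = 2000/900 = 2.2222.
        SD[R] = 1.4907.
Step 4: R = E[R], so z = 0 with no continuity correction.
Step 5: Two-sided p-value via normal approximation = 2*(1 - Phi(|z|)) = 1.000000.
Step 6: alpha = 0.05. fail to reject H0.

R = 6, z = 0.0000, p = 1.000000, fail to reject H0.


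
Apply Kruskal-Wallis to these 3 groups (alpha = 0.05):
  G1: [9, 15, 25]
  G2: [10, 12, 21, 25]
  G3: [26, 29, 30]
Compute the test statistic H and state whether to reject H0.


Step 1: Combine all N = 10 observations and assign midranks.
sorted (value, group, rank): (9,G1,1), (10,G2,2), (12,G2,3), (15,G1,4), (21,G2,5), (25,G1,6.5), (25,G2,6.5), (26,G3,8), (29,G3,9), (30,G3,10)
Step 2: Sum ranks within each group.
R_1 = 11.5 (n_1 = 3)
R_2 = 16.5 (n_2 = 4)
R_3 = 27 (n_3 = 3)
Step 3: H = 12/(N(N+1)) * sum(R_i^2/n_i) - 3(N+1)
     = 12/(10*11) * (11.5^2/3 + 16.5^2/4 + 27^2/3) - 3*11
     = 0.109091 * 355.146 - 33
     = 5.743182.
Step 4: Ties present; correction factor C = 1 - 6/(10^3 - 10) = 0.993939. Corrected H = 5.743182 / 0.993939 = 5.778201.
Step 5: Under H0, H ~ chi^2(2); p-value = 0.055626.
Step 6: alpha = 0.05. fail to reject H0.

H = 5.7782, df = 2, p = 0.055626, fail to reject H0.


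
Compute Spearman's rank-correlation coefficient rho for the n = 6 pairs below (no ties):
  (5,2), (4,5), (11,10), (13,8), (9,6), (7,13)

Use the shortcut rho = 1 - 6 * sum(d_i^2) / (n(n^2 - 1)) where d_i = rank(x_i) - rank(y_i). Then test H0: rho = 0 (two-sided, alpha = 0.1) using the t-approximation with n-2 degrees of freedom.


Step 1: Rank x and y separately (midranks; no ties here).
rank(x): 5->2, 4->1, 11->5, 13->6, 9->4, 7->3
rank(y): 2->1, 5->2, 10->5, 8->4, 6->3, 13->6
Step 2: d_i = R_x(i) - R_y(i); compute d_i^2.
  (2-1)^2=1, (1-2)^2=1, (5-5)^2=0, (6-4)^2=4, (4-3)^2=1, (3-6)^2=9
sum(d^2) = 16.
Step 3: rho = 1 - 6*16 / (6*(6^2 - 1)) = 1 - 96/210 = 0.542857.
Step 4: Under H0, t = rho * sqrt((n-2)/(1-rho^2)) = 1.2928 ~ t(4).
Step 5: Two-sided p-value from the t-distribution with 4 df = 0.265703.
Step 6: alpha = 0.1. fail to reject H0.

rho = 0.5429, p = 0.265703, fail to reject H0 at alpha = 0.1.


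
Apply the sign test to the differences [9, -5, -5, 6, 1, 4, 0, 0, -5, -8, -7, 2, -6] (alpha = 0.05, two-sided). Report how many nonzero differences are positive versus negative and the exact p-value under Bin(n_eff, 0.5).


Step 1: Discard zero differences. Original n = 13; n_eff = number of nonzero differences = 11.
Nonzero differences (with sign): +9, -5, -5, +6, +1, +4, -5, -8, -7, +2, -6
Step 2: Count signs: positive = 5, negative = 6.
Step 3: Under H0: P(positive) = 0.5, so the number of positives S ~ Bin(11, 0.5).
Step 4: Two-sided exact p-value = sum of Bin(11,0.5) probabilities at or below the observed probability = 1.000000.
Step 5: alpha = 0.05. fail to reject H0.

n_eff = 11, pos = 5, neg = 6, p = 1.000000, fail to reject H0.


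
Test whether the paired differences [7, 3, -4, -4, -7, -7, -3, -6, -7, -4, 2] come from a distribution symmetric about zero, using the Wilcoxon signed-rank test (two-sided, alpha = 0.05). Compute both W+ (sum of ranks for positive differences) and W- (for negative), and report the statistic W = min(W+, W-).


Step 1: Drop any zero differences (none here) and take |d_i|.
|d| = [7, 3, 4, 4, 7, 7, 3, 6, 7, 4, 2]
Step 2: Midrank |d_i| (ties get averaged ranks).
ranks: |7|->9.5, |3|->2.5, |4|->5, |4|->5, |7|->9.5, |7|->9.5, |3|->2.5, |6|->7, |7|->9.5, |4|->5, |2|->1
Step 3: Attach original signs; sum ranks with positive sign and with negative sign.
W+ = 9.5 + 2.5 + 1 = 13
W- = 5 + 5 + 9.5 + 9.5 + 2.5 + 7 + 9.5 + 5 = 53
(Check: W+ + W- = 66 should equal n(n+1)/2 = 66.)
Step 4: Test statistic W = min(W+, W-) = 13.
Step 5: Ties in |d|, so use the tie-corrected normal approximation.
        E[W] = n(n+1)/4 = 11*12/4 = 33.
        Tie groups: |d|=3 (t=2), |d|=4 (t=3), |d|=7 (t=4); sum(t^3 - t) = 90.
        Var[W] = n(n+1)(2n+1)/24 - sum(t^3-t)/48 = 3036/24 - 90/48 = 124.625.
        z = (W - E[W]) / sqrt(Var[W]) = (13 - 33) / 11.1636 = -1.7915.
        Two-sided p = 2*Phi(z) = 0.073206.
Step 6: alpha = 0.05. fail to reject H0.

W+ = 13, W- = 53, W = min = 13, p = 0.073206, fail to reject H0.


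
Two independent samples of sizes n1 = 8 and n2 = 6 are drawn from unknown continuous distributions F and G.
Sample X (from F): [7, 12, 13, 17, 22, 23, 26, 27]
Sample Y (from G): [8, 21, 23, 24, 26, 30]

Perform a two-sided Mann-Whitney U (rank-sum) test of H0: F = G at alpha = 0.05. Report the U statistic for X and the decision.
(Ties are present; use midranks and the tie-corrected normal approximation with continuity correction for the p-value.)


Step 1: Combine and sort all 14 observations; assign midranks.
sorted (value, group): (7,X), (8,Y), (12,X), (13,X), (17,X), (21,Y), (22,X), (23,X), (23,Y), (24,Y), (26,X), (26,Y), (27,X), (30,Y)
ranks: 7->1, 8->2, 12->3, 13->4, 17->5, 21->6, 22->7, 23->8.5, 23->8.5, 24->10, 26->11.5, 26->11.5, 27->13, 30->14
Step 2: Rank sum for X: R1 = 1 + 3 + 4 + 5 + 7 + 8.5 + 11.5 + 13 = 53.
Step 3: U_X = R1 - n1(n1+1)/2 = 53 - 8*9/2 = 53 - 36 = 17.
       U_Y = n1*n2 - U_X = 48 - 17 = 31.
Step 4: Ties are present, so use the tie-corrected normal approximation (with continuity correction) for the p-value.
Step 5: p-value = 0.400350; compare to alpha = 0.05. fail to reject H0.

U_X = 17, p = 0.400350, fail to reject H0 at alpha = 0.05.


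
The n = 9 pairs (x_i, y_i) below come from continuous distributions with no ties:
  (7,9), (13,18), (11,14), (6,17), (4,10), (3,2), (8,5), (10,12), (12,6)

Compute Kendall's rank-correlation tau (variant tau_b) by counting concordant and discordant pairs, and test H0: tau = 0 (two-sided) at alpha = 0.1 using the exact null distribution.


Step 1: Enumerate the 36 unordered pairs (i,j) with i<j and classify each by sign(x_j-x_i) * sign(y_j-y_i).
  (1,2):dx=+6,dy=+9->C; (1,3):dx=+4,dy=+5->C; (1,4):dx=-1,dy=+8->D; (1,5):dx=-3,dy=+1->D
  (1,6):dx=-4,dy=-7->C; (1,7):dx=+1,dy=-4->D; (1,8):dx=+3,dy=+3->C; (1,9):dx=+5,dy=-3->D
  (2,3):dx=-2,dy=-4->C; (2,4):dx=-7,dy=-1->C; (2,5):dx=-9,dy=-8->C; (2,6):dx=-10,dy=-16->C
  (2,7):dx=-5,dy=-13->C; (2,8):dx=-3,dy=-6->C; (2,9):dx=-1,dy=-12->C; (3,4):dx=-5,dy=+3->D
  (3,5):dx=-7,dy=-4->C; (3,6):dx=-8,dy=-12->C; (3,7):dx=-3,dy=-9->C; (3,8):dx=-1,dy=-2->C
  (3,9):dx=+1,dy=-8->D; (4,5):dx=-2,dy=-7->C; (4,6):dx=-3,dy=-15->C; (4,7):dx=+2,dy=-12->D
  (4,8):dx=+4,dy=-5->D; (4,9):dx=+6,dy=-11->D; (5,6):dx=-1,dy=-8->C; (5,7):dx=+4,dy=-5->D
  (5,8):dx=+6,dy=+2->C; (5,9):dx=+8,dy=-4->D; (6,7):dx=+5,dy=+3->C; (6,8):dx=+7,dy=+10->C
  (6,9):dx=+9,dy=+4->C; (7,8):dx=+2,dy=+7->C; (7,9):dx=+4,dy=+1->C; (8,9):dx=+2,dy=-6->D
Step 2: C = 24, D = 12, total pairs = 36.
Step 3: tau = (C - D)/(n(n-1)/2) = (24 - 12)/36 = 0.333333.
Step 4: Exact two-sided p-value (enumerate n! = 362880 permutations of y under H0): p = 0.259518.
Step 5: alpha = 0.1. fail to reject H0.

tau_b = 0.3333 (C=24, D=12), p = 0.259518, fail to reject H0.


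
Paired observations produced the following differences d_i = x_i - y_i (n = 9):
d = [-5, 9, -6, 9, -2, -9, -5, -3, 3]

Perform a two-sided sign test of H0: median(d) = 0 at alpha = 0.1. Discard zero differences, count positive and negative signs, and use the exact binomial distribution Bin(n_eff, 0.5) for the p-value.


Step 1: Discard zero differences. Original n = 9; n_eff = number of nonzero differences = 9.
Nonzero differences (with sign): -5, +9, -6, +9, -2, -9, -5, -3, +3
Step 2: Count signs: positive = 3, negative = 6.
Step 3: Under H0: P(positive) = 0.5, so the number of positives S ~ Bin(9, 0.5).
Step 4: Two-sided exact p-value = sum of Bin(9,0.5) probabilities at or below the observed probability = 0.507812.
Step 5: alpha = 0.1. fail to reject H0.

n_eff = 9, pos = 3, neg = 6, p = 0.507812, fail to reject H0.


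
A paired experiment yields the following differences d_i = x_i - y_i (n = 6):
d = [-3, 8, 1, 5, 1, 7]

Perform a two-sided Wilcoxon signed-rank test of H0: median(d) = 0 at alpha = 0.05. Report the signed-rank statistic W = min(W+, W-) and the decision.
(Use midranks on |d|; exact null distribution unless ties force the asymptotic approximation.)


Step 1: Drop any zero differences (none here) and take |d_i|.
|d| = [3, 8, 1, 5, 1, 7]
Step 2: Midrank |d_i| (ties get averaged ranks).
ranks: |3|->3, |8|->6, |1|->1.5, |5|->4, |1|->1.5, |7|->5
Step 3: Attach original signs; sum ranks with positive sign and with negative sign.
W+ = 6 + 1.5 + 4 + 1.5 + 5 = 18
W- = 3 = 3
(Check: W+ + W- = 21 should equal n(n+1)/2 = 21.)
Step 4: Test statistic W = min(W+, W-) = 3.
Step 5: Ties in |d|, so use the tie-corrected normal approximation.
        E[W] = n(n+1)/4 = 6*7/4 = 10.5.
        Tie groups: |d|=1 (t=2); sum(t^3 - t) = 6.
        Var[W] = n(n+1)(2n+1)/24 - sum(t^3-t)/48 = 546/24 - 6/48 = 22.625.
        z = (W - E[W]) / sqrt(Var[W]) = (3 - 10.5) / 4.7566 = -1.5768.
        Two-sided p = 2*Phi(z) = 0.114850.
Step 6: alpha = 0.05. fail to reject H0.

W+ = 18, W- = 3, W = min = 3, p = 0.114850, fail to reject H0.


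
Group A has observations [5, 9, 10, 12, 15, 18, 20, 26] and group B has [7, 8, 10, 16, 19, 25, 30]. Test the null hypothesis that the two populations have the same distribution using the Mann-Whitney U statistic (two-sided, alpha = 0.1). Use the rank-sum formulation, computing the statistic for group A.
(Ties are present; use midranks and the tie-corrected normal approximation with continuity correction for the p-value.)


Step 1: Combine and sort all 15 observations; assign midranks.
sorted (value, group): (5,X), (7,Y), (8,Y), (9,X), (10,X), (10,Y), (12,X), (15,X), (16,Y), (18,X), (19,Y), (20,X), (25,Y), (26,X), (30,Y)
ranks: 5->1, 7->2, 8->3, 9->4, 10->5.5, 10->5.5, 12->7, 15->8, 16->9, 18->10, 19->11, 20->12, 25->13, 26->14, 30->15
Step 2: Rank sum for X: R1 = 1 + 4 + 5.5 + 7 + 8 + 10 + 12 + 14 = 61.5.
Step 3: U_X = R1 - n1(n1+1)/2 = 61.5 - 8*9/2 = 61.5 - 36 = 25.5.
       U_Y = n1*n2 - U_X = 56 - 25.5 = 30.5.
Step 4: Ties are present, so use the tie-corrected normal approximation (with continuity correction) for the p-value.
Step 5: p-value = 0.816801; compare to alpha = 0.1. fail to reject H0.

U_X = 25.5, p = 0.816801, fail to reject H0 at alpha = 0.1.


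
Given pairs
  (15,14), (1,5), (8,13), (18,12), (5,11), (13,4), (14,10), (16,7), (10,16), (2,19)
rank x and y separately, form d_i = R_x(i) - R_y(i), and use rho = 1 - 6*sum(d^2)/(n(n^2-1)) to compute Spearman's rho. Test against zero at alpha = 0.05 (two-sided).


Step 1: Rank x and y separately (midranks; no ties here).
rank(x): 15->8, 1->1, 8->4, 18->10, 5->3, 13->6, 14->7, 16->9, 10->5, 2->2
rank(y): 14->8, 5->2, 13->7, 12->6, 11->5, 4->1, 10->4, 7->3, 16->9, 19->10
Step 2: d_i = R_x(i) - R_y(i); compute d_i^2.
  (8-8)^2=0, (1-2)^2=1, (4-7)^2=9, (10-6)^2=16, (3-5)^2=4, (6-1)^2=25, (7-4)^2=9, (9-3)^2=36, (5-9)^2=16, (2-10)^2=64
sum(d^2) = 180.
Step 3: rho = 1 - 6*180 / (10*(10^2 - 1)) = 1 - 1080/990 = -0.090909.
Step 4: Under H0, t = rho * sqrt((n-2)/(1-rho^2)) = -0.2582 ~ t(8).
Step 5: Two-sided p-value from the t-distribution with 8 df = 0.802772.
Step 6: alpha = 0.05. fail to reject H0.

rho = -0.0909, p = 0.802772, fail to reject H0 at alpha = 0.05.


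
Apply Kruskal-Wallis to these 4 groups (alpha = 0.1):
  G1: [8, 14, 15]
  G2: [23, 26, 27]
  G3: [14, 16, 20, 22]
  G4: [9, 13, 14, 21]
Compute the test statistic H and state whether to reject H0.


Step 1: Combine all N = 14 observations and assign midranks.
sorted (value, group, rank): (8,G1,1), (9,G4,2), (13,G4,3), (14,G1,5), (14,G3,5), (14,G4,5), (15,G1,7), (16,G3,8), (20,G3,9), (21,G4,10), (22,G3,11), (23,G2,12), (26,G2,13), (27,G2,14)
Step 2: Sum ranks within each group.
R_1 = 13 (n_1 = 3)
R_2 = 39 (n_2 = 3)
R_3 = 33 (n_3 = 4)
R_4 = 20 (n_4 = 4)
Step 3: H = 12/(N(N+1)) * sum(R_i^2/n_i) - 3(N+1)
     = 12/(14*15) * (13^2/3 + 39^2/3 + 33^2/4 + 20^2/4) - 3*15
     = 0.057143 * 935.583 - 45
     = 8.461905.
Step 4: Ties present; correction factor C = 1 - 24/(14^3 - 14) = 0.991209. Corrected H = 8.461905 / 0.991209 = 8.536955.
Step 5: Under H0, H ~ chi^2(3); p-value = 0.036125.
Step 6: alpha = 0.1. reject H0.

H = 8.5370, df = 3, p = 0.036125, reject H0.


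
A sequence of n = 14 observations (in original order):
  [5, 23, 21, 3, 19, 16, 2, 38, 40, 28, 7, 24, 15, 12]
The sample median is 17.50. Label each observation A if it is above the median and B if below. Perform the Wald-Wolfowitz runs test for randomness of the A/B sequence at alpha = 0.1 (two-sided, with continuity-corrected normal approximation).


Step 1: Compute median = 17.50; label A = above, B = below.
Labels in order: BAABABBAAABABB  (n_A = 7, n_B = 7)
Step 2: Count runs R = 9.
Step 3: Under H0 (random ordering), E[R] = 2*n_A*n_B/(n_A+n_B) + 1 = 2*7*7/14 + 1 = 8.0000.
        Var[R] = 2*n_A*n_B*(2*n_A*n_B - n_A - n_B) / ((n_A+n_B)^2 * (n_A+n_B-1)) = 8232/2548 = 3.2308.
        SD[R] = 1.7974.
Step 4: Continuity-corrected z = (R - 0.5 - E[R]) / SD[R] = (9 - 0.5 - 8.0000) / 1.7974 = 0.2782.
Step 5: Two-sided p-value via normal approximation = 2*(1 - Phi(|z|)) = 0.780879.
Step 6: alpha = 0.1. fail to reject H0.

R = 9, z = 0.2782, p = 0.780879, fail to reject H0.


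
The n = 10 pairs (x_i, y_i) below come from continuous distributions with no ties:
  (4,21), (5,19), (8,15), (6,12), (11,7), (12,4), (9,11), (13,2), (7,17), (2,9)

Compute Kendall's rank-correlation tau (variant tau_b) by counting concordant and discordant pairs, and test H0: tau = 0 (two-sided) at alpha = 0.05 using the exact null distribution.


Step 1: Enumerate the 45 unordered pairs (i,j) with i<j and classify each by sign(x_j-x_i) * sign(y_j-y_i).
  (1,2):dx=+1,dy=-2->D; (1,3):dx=+4,dy=-6->D; (1,4):dx=+2,dy=-9->D; (1,5):dx=+7,dy=-14->D
  (1,6):dx=+8,dy=-17->D; (1,7):dx=+5,dy=-10->D; (1,8):dx=+9,dy=-19->D; (1,9):dx=+3,dy=-4->D
  (1,10):dx=-2,dy=-12->C; (2,3):dx=+3,dy=-4->D; (2,4):dx=+1,dy=-7->D; (2,5):dx=+6,dy=-12->D
  (2,6):dx=+7,dy=-15->D; (2,7):dx=+4,dy=-8->D; (2,8):dx=+8,dy=-17->D; (2,9):dx=+2,dy=-2->D
  (2,10):dx=-3,dy=-10->C; (3,4):dx=-2,dy=-3->C; (3,5):dx=+3,dy=-8->D; (3,6):dx=+4,dy=-11->D
  (3,7):dx=+1,dy=-4->D; (3,8):dx=+5,dy=-13->D; (3,9):dx=-1,dy=+2->D; (3,10):dx=-6,dy=-6->C
  (4,5):dx=+5,dy=-5->D; (4,6):dx=+6,dy=-8->D; (4,7):dx=+3,dy=-1->D; (4,8):dx=+7,dy=-10->D
  (4,9):dx=+1,dy=+5->C; (4,10):dx=-4,dy=-3->C; (5,6):dx=+1,dy=-3->D; (5,7):dx=-2,dy=+4->D
  (5,8):dx=+2,dy=-5->D; (5,9):dx=-4,dy=+10->D; (5,10):dx=-9,dy=+2->D; (6,7):dx=-3,dy=+7->D
  (6,8):dx=+1,dy=-2->D; (6,9):dx=-5,dy=+13->D; (6,10):dx=-10,dy=+5->D; (7,8):dx=+4,dy=-9->D
  (7,9):dx=-2,dy=+6->D; (7,10):dx=-7,dy=-2->C; (8,9):dx=-6,dy=+15->D; (8,10):dx=-11,dy=+7->D
  (9,10):dx=-5,dy=-8->C
Step 2: C = 8, D = 37, total pairs = 45.
Step 3: tau = (C - D)/(n(n-1)/2) = (8 - 37)/45 = -0.644444.
Step 4: Exact two-sided p-value (enumerate n! = 3628800 permutations of y under H0): p = 0.009148.
Step 5: alpha = 0.05. reject H0.

tau_b = -0.6444 (C=8, D=37), p = 0.009148, reject H0.


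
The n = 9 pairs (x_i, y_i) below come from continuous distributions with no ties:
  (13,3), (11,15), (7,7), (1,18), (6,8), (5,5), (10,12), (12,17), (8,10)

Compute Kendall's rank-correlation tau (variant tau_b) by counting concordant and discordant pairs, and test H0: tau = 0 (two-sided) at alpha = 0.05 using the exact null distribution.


Step 1: Enumerate the 36 unordered pairs (i,j) with i<j and classify each by sign(x_j-x_i) * sign(y_j-y_i).
  (1,2):dx=-2,dy=+12->D; (1,3):dx=-6,dy=+4->D; (1,4):dx=-12,dy=+15->D; (1,5):dx=-7,dy=+5->D
  (1,6):dx=-8,dy=+2->D; (1,7):dx=-3,dy=+9->D; (1,8):dx=-1,dy=+14->D; (1,9):dx=-5,dy=+7->D
  (2,3):dx=-4,dy=-8->C; (2,4):dx=-10,dy=+3->D; (2,5):dx=-5,dy=-7->C; (2,6):dx=-6,dy=-10->C
  (2,7):dx=-1,dy=-3->C; (2,8):dx=+1,dy=+2->C; (2,9):dx=-3,dy=-5->C; (3,4):dx=-6,dy=+11->D
  (3,5):dx=-1,dy=+1->D; (3,6):dx=-2,dy=-2->C; (3,7):dx=+3,dy=+5->C; (3,8):dx=+5,dy=+10->C
  (3,9):dx=+1,dy=+3->C; (4,5):dx=+5,dy=-10->D; (4,6):dx=+4,dy=-13->D; (4,7):dx=+9,dy=-6->D
  (4,8):dx=+11,dy=-1->D; (4,9):dx=+7,dy=-8->D; (5,6):dx=-1,dy=-3->C; (5,7):dx=+4,dy=+4->C
  (5,8):dx=+6,dy=+9->C; (5,9):dx=+2,dy=+2->C; (6,7):dx=+5,dy=+7->C; (6,8):dx=+7,dy=+12->C
  (6,9):dx=+3,dy=+5->C; (7,8):dx=+2,dy=+5->C; (7,9):dx=-2,dy=-2->C; (8,9):dx=-4,dy=-7->C
Step 2: C = 20, D = 16, total pairs = 36.
Step 3: tau = (C - D)/(n(n-1)/2) = (20 - 16)/36 = 0.111111.
Step 4: Exact two-sided p-value (enumerate n! = 362880 permutations of y under H0): p = 0.761414.
Step 5: alpha = 0.05. fail to reject H0.

tau_b = 0.1111 (C=20, D=16), p = 0.761414, fail to reject H0.


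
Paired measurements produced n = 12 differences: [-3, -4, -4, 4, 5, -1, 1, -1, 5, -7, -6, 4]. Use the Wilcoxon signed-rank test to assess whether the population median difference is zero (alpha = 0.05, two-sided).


Step 1: Drop any zero differences (none here) and take |d_i|.
|d| = [3, 4, 4, 4, 5, 1, 1, 1, 5, 7, 6, 4]
Step 2: Midrank |d_i| (ties get averaged ranks).
ranks: |3|->4, |4|->6.5, |4|->6.5, |4|->6.5, |5|->9.5, |1|->2, |1|->2, |1|->2, |5|->9.5, |7|->12, |6|->11, |4|->6.5
Step 3: Attach original signs; sum ranks with positive sign and with negative sign.
W+ = 6.5 + 9.5 + 2 + 9.5 + 6.5 = 34
W- = 4 + 6.5 + 6.5 + 2 + 2 + 12 + 11 = 44
(Check: W+ + W- = 78 should equal n(n+1)/2 = 78.)
Step 4: Test statistic W = min(W+, W-) = 34.
Step 5: Ties in |d|, so use the tie-corrected normal approximation.
        E[W] = n(n+1)/4 = 12*13/4 = 39.
        Tie groups: |d|=1 (t=3), |d|=4 (t=4), |d|=5 (t=2); sum(t^3 - t) = 90.
        Var[W] = n(n+1)(2n+1)/24 - sum(t^3-t)/48 = 3900/24 - 90/48 = 160.625.
        z = (W - E[W]) / sqrt(Var[W]) = (34 - 39) / 12.6738 = -0.3945.
        Two-sided p = 2*Phi(z) = 0.693201.
Step 6: alpha = 0.05. fail to reject H0.

W+ = 34, W- = 44, W = min = 34, p = 0.693201, fail to reject H0.


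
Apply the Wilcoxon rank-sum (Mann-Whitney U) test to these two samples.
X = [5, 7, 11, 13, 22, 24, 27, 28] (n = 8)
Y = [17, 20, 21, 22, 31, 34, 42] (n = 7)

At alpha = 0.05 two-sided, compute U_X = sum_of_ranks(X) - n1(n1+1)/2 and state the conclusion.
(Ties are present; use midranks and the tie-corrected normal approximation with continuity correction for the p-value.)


Step 1: Combine and sort all 15 observations; assign midranks.
sorted (value, group): (5,X), (7,X), (11,X), (13,X), (17,Y), (20,Y), (21,Y), (22,X), (22,Y), (24,X), (27,X), (28,X), (31,Y), (34,Y), (42,Y)
ranks: 5->1, 7->2, 11->3, 13->4, 17->5, 20->6, 21->7, 22->8.5, 22->8.5, 24->10, 27->11, 28->12, 31->13, 34->14, 42->15
Step 2: Rank sum for X: R1 = 1 + 2 + 3 + 4 + 8.5 + 10 + 11 + 12 = 51.5.
Step 3: U_X = R1 - n1(n1+1)/2 = 51.5 - 8*9/2 = 51.5 - 36 = 15.5.
       U_Y = n1*n2 - U_X = 56 - 15.5 = 40.5.
Step 4: Ties are present, so use the tie-corrected normal approximation (with continuity correction) for the p-value.
Step 5: p-value = 0.164537; compare to alpha = 0.05. fail to reject H0.

U_X = 15.5, p = 0.164537, fail to reject H0 at alpha = 0.05.


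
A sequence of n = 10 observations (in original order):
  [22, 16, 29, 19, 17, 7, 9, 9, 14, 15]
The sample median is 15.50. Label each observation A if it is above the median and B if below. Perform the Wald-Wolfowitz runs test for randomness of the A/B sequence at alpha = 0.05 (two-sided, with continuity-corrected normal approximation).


Step 1: Compute median = 15.50; label A = above, B = below.
Labels in order: AAAAABBBBB  (n_A = 5, n_B = 5)
Step 2: Count runs R = 2.
Step 3: Under H0 (random ordering), E[R] = 2*n_A*n_B/(n_A+n_B) + 1 = 2*5*5/10 + 1 = 6.0000.
        Var[R] = 2*n_A*n_B*(2*n_A*n_B - n_A - n_B) / ((n_A+n_B)^2 * (n_A+n_B-1)) = 2000/900 = 2.2222.
        SD[R] = 1.4907.
Step 4: Continuity-corrected z = (R + 0.5 - E[R]) / SD[R] = (2 + 0.5 - 6.0000) / 1.4907 = -2.3479.
Step 5: Two-sided p-value via normal approximation = 2*(1 - Phi(|z|)) = 0.018881.
Step 6: alpha = 0.05. reject H0.

R = 2, z = -2.3479, p = 0.018881, reject H0.


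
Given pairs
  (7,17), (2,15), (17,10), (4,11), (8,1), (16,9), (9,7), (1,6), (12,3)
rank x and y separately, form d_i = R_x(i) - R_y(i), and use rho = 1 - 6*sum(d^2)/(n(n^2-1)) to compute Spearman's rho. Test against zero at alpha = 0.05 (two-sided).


Step 1: Rank x and y separately (midranks; no ties here).
rank(x): 7->4, 2->2, 17->9, 4->3, 8->5, 16->8, 9->6, 1->1, 12->7
rank(y): 17->9, 15->8, 10->6, 11->7, 1->1, 9->5, 7->4, 6->3, 3->2
Step 2: d_i = R_x(i) - R_y(i); compute d_i^2.
  (4-9)^2=25, (2-8)^2=36, (9-6)^2=9, (3-7)^2=16, (5-1)^2=16, (8-5)^2=9, (6-4)^2=4, (1-3)^2=4, (7-2)^2=25
sum(d^2) = 144.
Step 3: rho = 1 - 6*144 / (9*(9^2 - 1)) = 1 - 864/720 = -0.200000.
Step 4: Under H0, t = rho * sqrt((n-2)/(1-rho^2)) = -0.5401 ~ t(7).
Step 5: Two-sided p-value from the t-distribution with 7 df = 0.605901.
Step 6: alpha = 0.05. fail to reject H0.

rho = -0.2000, p = 0.605901, fail to reject H0 at alpha = 0.05.


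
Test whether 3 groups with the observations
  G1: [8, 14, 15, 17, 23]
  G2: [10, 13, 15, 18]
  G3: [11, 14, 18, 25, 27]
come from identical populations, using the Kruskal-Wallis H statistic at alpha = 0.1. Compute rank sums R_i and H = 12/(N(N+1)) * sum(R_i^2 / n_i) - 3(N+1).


Step 1: Combine all N = 14 observations and assign midranks.
sorted (value, group, rank): (8,G1,1), (10,G2,2), (11,G3,3), (13,G2,4), (14,G1,5.5), (14,G3,5.5), (15,G1,7.5), (15,G2,7.5), (17,G1,9), (18,G2,10.5), (18,G3,10.5), (23,G1,12), (25,G3,13), (27,G3,14)
Step 2: Sum ranks within each group.
R_1 = 35 (n_1 = 5)
R_2 = 24 (n_2 = 4)
R_3 = 46 (n_3 = 5)
Step 3: H = 12/(N(N+1)) * sum(R_i^2/n_i) - 3(N+1)
     = 12/(14*15) * (35^2/5 + 24^2/4 + 46^2/5) - 3*15
     = 0.057143 * 812.2 - 45
     = 1.411429.
Step 4: Ties present; correction factor C = 1 - 18/(14^3 - 14) = 0.993407. Corrected H = 1.411429 / 0.993407 = 1.420796.
Step 5: Under H0, H ~ chi^2(2); p-value = 0.491448.
Step 6: alpha = 0.1. fail to reject H0.

H = 1.4208, df = 2, p = 0.491448, fail to reject H0.


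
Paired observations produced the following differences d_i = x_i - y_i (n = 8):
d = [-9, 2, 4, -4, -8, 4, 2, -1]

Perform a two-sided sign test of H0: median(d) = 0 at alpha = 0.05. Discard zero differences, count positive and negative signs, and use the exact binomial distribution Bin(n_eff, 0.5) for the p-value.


Step 1: Discard zero differences. Original n = 8; n_eff = number of nonzero differences = 8.
Nonzero differences (with sign): -9, +2, +4, -4, -8, +4, +2, -1
Step 2: Count signs: positive = 4, negative = 4.
Step 3: Under H0: P(positive) = 0.5, so the number of positives S ~ Bin(8, 0.5).
Step 4: Two-sided exact p-value = sum of Bin(8,0.5) probabilities at or below the observed probability = 1.000000.
Step 5: alpha = 0.05. fail to reject H0.

n_eff = 8, pos = 4, neg = 4, p = 1.000000, fail to reject H0.


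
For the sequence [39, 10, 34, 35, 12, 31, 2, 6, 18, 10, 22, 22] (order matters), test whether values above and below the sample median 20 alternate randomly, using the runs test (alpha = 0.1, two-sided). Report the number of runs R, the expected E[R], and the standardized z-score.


Step 1: Compute median = 20; label A = above, B = below.
Labels in order: ABAABABBBBAA  (n_A = 6, n_B = 6)
Step 2: Count runs R = 7.
Step 3: Under H0 (random ordering), E[R] = 2*n_A*n_B/(n_A+n_B) + 1 = 2*6*6/12 + 1 = 7.0000.
        Var[R] = 2*n_A*n_B*(2*n_A*n_B - n_A - n_B) / ((n_A+n_B)^2 * (n_A+n_B-1)) = 4320/1584 = 2.7273.
        SD[R] = 1.6514.
Step 4: R = E[R], so z = 0 with no continuity correction.
Step 5: Two-sided p-value via normal approximation = 2*(1 - Phi(|z|)) = 1.000000.
Step 6: alpha = 0.1. fail to reject H0.

R = 7, z = 0.0000, p = 1.000000, fail to reject H0.


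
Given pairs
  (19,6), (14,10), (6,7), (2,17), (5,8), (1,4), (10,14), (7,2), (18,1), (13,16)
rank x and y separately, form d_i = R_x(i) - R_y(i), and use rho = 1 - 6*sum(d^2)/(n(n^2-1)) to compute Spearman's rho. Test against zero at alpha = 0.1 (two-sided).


Step 1: Rank x and y separately (midranks; no ties here).
rank(x): 19->10, 14->8, 6->4, 2->2, 5->3, 1->1, 10->6, 7->5, 18->9, 13->7
rank(y): 6->4, 10->7, 7->5, 17->10, 8->6, 4->3, 14->8, 2->2, 1->1, 16->9
Step 2: d_i = R_x(i) - R_y(i); compute d_i^2.
  (10-4)^2=36, (8-7)^2=1, (4-5)^2=1, (2-10)^2=64, (3-6)^2=9, (1-3)^2=4, (6-8)^2=4, (5-2)^2=9, (9-1)^2=64, (7-9)^2=4
sum(d^2) = 196.
Step 3: rho = 1 - 6*196 / (10*(10^2 - 1)) = 1 - 1176/990 = -0.187879.
Step 4: Under H0, t = rho * sqrt((n-2)/(1-rho^2)) = -0.5410 ~ t(8).
Step 5: Two-sided p-value from the t-distribution with 8 df = 0.603218.
Step 6: alpha = 0.1. fail to reject H0.

rho = -0.1879, p = 0.603218, fail to reject H0 at alpha = 0.1.


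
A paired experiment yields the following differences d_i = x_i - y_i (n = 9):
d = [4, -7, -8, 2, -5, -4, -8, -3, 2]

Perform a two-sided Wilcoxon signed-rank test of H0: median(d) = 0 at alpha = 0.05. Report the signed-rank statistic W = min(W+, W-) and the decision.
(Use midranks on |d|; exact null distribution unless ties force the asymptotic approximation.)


Step 1: Drop any zero differences (none here) and take |d_i|.
|d| = [4, 7, 8, 2, 5, 4, 8, 3, 2]
Step 2: Midrank |d_i| (ties get averaged ranks).
ranks: |4|->4.5, |7|->7, |8|->8.5, |2|->1.5, |5|->6, |4|->4.5, |8|->8.5, |3|->3, |2|->1.5
Step 3: Attach original signs; sum ranks with positive sign and with negative sign.
W+ = 4.5 + 1.5 + 1.5 = 7.5
W- = 7 + 8.5 + 6 + 4.5 + 8.5 + 3 = 37.5
(Check: W+ + W- = 45 should equal n(n+1)/2 = 45.)
Step 4: Test statistic W = min(W+, W-) = 7.5.
Step 5: Ties in |d|, so use the tie-corrected normal approximation.
        E[W] = n(n+1)/4 = 9*10/4 = 22.5.
        Tie groups: |d|=2 (t=2), |d|=4 (t=2), |d|=8 (t=2); sum(t^3 - t) = 18.
        Var[W] = n(n+1)(2n+1)/24 - sum(t^3-t)/48 = 1710/24 - 18/48 = 70.875.
        z = (W - E[W]) / sqrt(Var[W]) = (7.5 - 22.5) / 8.4187 = -1.7817.
        Two-sided p = 2*Phi(z) = 0.074791.
Step 6: alpha = 0.05. fail to reject H0.

W+ = 7.5, W- = 37.5, W = min = 7.5, p = 0.074791, fail to reject H0.
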